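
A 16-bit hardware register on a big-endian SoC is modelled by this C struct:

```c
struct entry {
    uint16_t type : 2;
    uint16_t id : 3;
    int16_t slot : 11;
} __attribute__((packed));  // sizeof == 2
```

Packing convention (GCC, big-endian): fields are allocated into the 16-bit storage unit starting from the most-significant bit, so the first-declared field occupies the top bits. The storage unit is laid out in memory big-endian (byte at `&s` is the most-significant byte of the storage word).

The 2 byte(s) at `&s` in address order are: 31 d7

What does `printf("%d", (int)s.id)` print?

[0]=0x31 [1]=0xd7 (big-endian) → word 0x31d7
type:2 @ bit 14 → (0x31d7>>14)&0x3 = 0x0
id:3 @ bit 11 → (0x31d7>>11)&0x7 = 0x6  ←
slot:11 @ bit 0 → (0x31d7>>0)&0x7ff = 0x1d7

6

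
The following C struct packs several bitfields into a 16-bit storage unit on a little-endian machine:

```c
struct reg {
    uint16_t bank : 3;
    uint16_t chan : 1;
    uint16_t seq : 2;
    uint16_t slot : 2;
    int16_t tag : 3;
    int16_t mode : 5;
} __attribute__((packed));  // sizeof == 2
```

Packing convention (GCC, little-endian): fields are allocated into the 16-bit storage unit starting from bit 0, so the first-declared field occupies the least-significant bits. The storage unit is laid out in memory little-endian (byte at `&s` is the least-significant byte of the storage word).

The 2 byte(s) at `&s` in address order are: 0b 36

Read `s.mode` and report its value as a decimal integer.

[0]=0x0b [1]=0x36 (little-endian) → word 0x360b
bank [0+:3] = (word>>0) & 0x7 = 3
chan [3+:1] = (word>>3) & 0x1 = 1
seq [4+:2] = (word>>4) & 0x3 = 0
slot [6+:2] = (word>>6) & 0x3 = 0
tag [8+:3] = (word>>8) & 0x7 = 6
mode [11+:5] = (word>>11) & 0x1f = 6  ←
mode signed 5b, MSB=0: value = 6

6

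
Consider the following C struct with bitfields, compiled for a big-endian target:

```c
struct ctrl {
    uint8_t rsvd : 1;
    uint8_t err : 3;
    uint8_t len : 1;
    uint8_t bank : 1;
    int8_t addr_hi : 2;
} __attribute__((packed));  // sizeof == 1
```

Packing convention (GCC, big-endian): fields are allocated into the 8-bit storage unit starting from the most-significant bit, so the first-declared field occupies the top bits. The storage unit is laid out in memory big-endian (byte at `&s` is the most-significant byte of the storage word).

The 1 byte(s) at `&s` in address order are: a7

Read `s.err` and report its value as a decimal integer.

[0]=0xa7 (big-endian) → word 0xa7
rsvd [7+:1] = (word>>7) & 0x1 = 1
err [4+:3] = (word>>4) & 0x7 = 2  ←
len [3+:1] = (word>>3) & 0x1 = 0
bank [2+:1] = (word>>2) & 0x1 = 1
addr_hi [0+:2] = (word>>0) & 0x3 = 3

2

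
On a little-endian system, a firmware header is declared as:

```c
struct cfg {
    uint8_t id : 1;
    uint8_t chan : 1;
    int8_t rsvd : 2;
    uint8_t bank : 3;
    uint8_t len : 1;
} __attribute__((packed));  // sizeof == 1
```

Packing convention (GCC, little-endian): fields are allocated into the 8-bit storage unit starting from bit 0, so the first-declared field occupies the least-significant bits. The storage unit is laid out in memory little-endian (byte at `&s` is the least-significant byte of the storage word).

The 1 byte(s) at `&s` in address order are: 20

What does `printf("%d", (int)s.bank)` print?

2

[0]=0x20 (little-endian) → word 0x20
id [0+:1] = (word>>0) & 0x1 = 0
chan [1+:1] = (word>>1) & 0x1 = 0
rsvd [2+:2] = (word>>2) & 0x3 = 0
bank [4+:3] = (word>>4) & 0x7 = 2  ←
len [7+:1] = (word>>7) & 0x1 = 0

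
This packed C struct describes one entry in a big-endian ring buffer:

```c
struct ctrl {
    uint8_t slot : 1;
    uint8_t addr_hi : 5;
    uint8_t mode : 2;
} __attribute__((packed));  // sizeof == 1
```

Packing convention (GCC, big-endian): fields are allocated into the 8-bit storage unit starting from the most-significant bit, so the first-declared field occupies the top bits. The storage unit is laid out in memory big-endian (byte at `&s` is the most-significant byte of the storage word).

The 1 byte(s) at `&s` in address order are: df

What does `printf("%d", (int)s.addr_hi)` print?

[0]=0xdf (big-endian) → word 0xdf
slot:1 @ bit 7 → (0xdf>>7)&0x1 = 0x1
addr_hi:5 @ bit 2 → (0xdf>>2)&0x1f = 0x17  ←
mode:2 @ bit 0 → (0xdf>>0)&0x3 = 0x3

23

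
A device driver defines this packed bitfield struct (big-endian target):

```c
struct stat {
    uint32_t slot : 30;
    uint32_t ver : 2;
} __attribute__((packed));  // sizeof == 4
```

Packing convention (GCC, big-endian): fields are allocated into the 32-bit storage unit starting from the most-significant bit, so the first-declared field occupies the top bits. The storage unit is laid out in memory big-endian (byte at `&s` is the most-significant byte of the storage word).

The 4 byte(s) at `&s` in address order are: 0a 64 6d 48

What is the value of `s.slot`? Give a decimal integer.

43588434

[0]=0x0a [1]=0x64 [2]=0x6d [3]=0x48 (big-endian) → word 0x0a646d48
slot [2+:30] = (word>>2) & 0x3fffffff = 43588434  ←
ver [0+:2] = (word>>0) & 0x3 = 0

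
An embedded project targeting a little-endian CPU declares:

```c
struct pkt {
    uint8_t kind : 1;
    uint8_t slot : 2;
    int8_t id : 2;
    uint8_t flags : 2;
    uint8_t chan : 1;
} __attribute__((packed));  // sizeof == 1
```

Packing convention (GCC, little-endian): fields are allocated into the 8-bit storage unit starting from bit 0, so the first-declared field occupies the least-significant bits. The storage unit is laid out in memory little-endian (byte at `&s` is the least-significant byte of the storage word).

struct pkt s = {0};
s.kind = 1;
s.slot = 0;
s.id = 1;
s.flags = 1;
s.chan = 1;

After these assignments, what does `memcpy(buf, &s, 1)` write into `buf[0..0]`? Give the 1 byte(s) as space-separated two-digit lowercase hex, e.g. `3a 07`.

[0+:1] kind=1 & 0x1 = 0x1; word=0x01
[1+:2] slot=0 & 0x3 = 0x0; word=0x01
[3+:2] id=1 & 0x3 = 0x1; word=0x09
[5+:2] flags=1 & 0x3 = 0x1; word=0x29
[7+:1] chan=1 & 0x1 = 0x1; word=0xa9
word = 0xa9 → little-endian bytes:
  [0]=0xa9

a9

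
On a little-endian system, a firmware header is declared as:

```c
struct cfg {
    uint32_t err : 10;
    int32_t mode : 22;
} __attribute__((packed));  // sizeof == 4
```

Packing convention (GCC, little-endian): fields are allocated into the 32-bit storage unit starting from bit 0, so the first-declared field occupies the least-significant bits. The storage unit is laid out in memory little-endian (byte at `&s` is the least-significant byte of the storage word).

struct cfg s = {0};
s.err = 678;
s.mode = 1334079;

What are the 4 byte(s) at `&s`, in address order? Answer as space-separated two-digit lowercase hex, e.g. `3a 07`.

a6 fe 6c 51

[0+:10] err=678 & 0x3ff = 0x2a6; word=0x000002a6
[10+:22] mode=1334079 & 0x3fffff = 0x145b3f; word=0x516cfea6
word = 0x516cfea6 → little-endian bytes:
  [0]=0xa6  [1]=0xfe  [2]=0x6c  [3]=0x51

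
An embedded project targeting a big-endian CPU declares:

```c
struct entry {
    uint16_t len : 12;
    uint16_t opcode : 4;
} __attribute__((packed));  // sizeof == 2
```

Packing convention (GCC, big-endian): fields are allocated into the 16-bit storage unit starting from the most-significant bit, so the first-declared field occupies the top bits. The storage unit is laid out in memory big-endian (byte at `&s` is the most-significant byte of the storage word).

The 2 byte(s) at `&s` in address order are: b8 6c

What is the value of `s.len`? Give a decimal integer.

[0]=0xb8 [1]=0x6c (big-endian) → word 0xb86c
len:12 @ bit 4 → (0xb86c>>4)&0xfff = 0xb86  ←
opcode:4 @ bit 0 → (0xb86c>>0)&0xf = 0xc

2950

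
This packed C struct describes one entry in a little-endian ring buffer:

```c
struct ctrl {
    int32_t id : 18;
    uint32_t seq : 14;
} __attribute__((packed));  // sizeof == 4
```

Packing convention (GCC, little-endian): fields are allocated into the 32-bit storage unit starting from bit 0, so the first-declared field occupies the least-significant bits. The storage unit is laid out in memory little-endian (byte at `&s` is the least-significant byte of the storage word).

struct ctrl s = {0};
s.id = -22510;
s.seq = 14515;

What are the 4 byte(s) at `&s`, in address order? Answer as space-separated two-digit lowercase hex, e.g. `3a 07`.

[0+:18] id=-22510 & 0x3ffff = 0x3a812; word=0x0003a812
[18+:14] seq=14515 & 0x3fff = 0x38b3; word=0xe2cfa812
word = 0xe2cfa812 → little-endian bytes:
  [0]=0x12  [1]=0xa8  [2]=0xcf  [3]=0xe2

12 a8 cf e2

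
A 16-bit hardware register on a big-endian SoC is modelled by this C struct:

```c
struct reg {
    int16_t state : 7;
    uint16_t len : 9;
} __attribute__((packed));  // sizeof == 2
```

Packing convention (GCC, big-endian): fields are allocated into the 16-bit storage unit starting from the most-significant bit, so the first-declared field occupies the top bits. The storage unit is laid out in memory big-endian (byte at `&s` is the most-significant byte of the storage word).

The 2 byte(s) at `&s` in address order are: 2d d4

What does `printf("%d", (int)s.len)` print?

468

[0]=0x2d [1]=0xd4 (big-endian) → word 0x2dd4
state [9+:7] = (word>>9) & 0x7f = 22
len [0+:9] = (word>>0) & 0x1ff = 468  ←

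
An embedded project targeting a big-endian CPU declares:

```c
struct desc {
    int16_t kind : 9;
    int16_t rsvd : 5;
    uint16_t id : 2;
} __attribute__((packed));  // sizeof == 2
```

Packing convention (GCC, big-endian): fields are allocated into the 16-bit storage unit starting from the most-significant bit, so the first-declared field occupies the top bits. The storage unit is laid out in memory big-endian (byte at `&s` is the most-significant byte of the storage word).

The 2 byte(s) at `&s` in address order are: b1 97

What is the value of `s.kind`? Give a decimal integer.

[0]=0xb1 [1]=0x97 (big-endian) → word 0xb197
kind:9 @ bit 7 → (0xb197>>7)&0x1ff = 0x163  ←
rsvd:5 @ bit 2 → (0xb197>>2)&0x1f = 0x5
id:2 @ bit 0 → (0xb197>>0)&0x3 = 0x3
kind signed 9b, MSB=1: 355 - 512 = -157

-157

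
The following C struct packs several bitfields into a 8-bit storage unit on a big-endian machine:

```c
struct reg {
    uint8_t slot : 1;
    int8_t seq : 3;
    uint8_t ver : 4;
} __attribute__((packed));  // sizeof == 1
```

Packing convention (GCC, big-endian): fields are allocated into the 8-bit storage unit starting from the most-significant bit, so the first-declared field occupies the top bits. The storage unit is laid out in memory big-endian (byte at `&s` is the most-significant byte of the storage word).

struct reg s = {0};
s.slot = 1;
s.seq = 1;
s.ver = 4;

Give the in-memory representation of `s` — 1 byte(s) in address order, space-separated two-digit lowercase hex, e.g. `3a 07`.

[7+:1] slot=1 & 0x1 = 0x1; word=0x80
[4+:3] seq=1 & 0x7 = 0x1; word=0x90
[0+:4] ver=4 & 0xf = 0x4; word=0x94
word = 0x94 → big-endian bytes:
  [0]=0x94

94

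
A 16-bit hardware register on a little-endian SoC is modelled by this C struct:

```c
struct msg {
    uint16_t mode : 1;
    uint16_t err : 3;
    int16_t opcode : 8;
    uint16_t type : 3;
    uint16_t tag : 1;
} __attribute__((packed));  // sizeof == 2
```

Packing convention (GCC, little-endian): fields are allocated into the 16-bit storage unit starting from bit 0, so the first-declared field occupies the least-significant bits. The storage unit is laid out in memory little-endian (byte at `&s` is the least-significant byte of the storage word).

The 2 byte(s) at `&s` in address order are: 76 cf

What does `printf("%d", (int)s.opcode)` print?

[0]=0x76 [1]=0xcf (little-endian) → word 0xcf76
mode [0+:1] = (word>>0) & 0x1 = 0
err [1+:3] = (word>>1) & 0x7 = 3
opcode [4+:8] = (word>>4) & 0xff = 247  ←
type [12+:3] = (word>>12) & 0x7 = 4
tag [15+:1] = (word>>15) & 0x1 = 1
opcode signed 8b, MSB=1: 247 - 256 = -9

-9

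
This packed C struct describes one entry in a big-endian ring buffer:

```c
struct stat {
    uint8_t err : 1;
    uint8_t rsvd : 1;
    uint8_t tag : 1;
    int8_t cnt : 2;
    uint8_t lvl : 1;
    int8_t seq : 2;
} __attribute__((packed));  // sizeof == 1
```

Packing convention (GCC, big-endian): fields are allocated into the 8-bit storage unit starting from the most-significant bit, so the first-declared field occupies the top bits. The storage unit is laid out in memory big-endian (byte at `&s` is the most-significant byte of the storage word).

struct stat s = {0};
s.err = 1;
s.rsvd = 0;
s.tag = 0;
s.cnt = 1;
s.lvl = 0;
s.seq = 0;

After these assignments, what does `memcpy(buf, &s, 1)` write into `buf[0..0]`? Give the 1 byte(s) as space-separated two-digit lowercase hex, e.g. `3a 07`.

88

[7+:1] err=1 & 0x1 = 0x1; word=0x80
[6+:1] rsvd=0 & 0x1 = 0x0; word=0x80
[5+:1] tag=0 & 0x1 = 0x0; word=0x80
[3+:2] cnt=1 & 0x3 = 0x1; word=0x88
[2+:1] lvl=0 & 0x1 = 0x0; word=0x88
[0+:2] seq=0 & 0x3 = 0x0; word=0x88
word = 0x88 → big-endian bytes:
  [0]=0x88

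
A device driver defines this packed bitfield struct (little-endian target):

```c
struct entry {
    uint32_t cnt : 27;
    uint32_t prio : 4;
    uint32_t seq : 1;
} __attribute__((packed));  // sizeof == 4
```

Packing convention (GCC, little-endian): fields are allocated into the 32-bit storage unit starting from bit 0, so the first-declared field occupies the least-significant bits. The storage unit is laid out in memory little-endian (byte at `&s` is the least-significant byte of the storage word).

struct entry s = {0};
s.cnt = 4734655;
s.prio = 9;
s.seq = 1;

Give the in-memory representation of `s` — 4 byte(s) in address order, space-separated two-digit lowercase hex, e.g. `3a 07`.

bf 3e 48 c8

cnt (27b) val=4734655 bits=0x483ebf at bit 0: 0x00483ebf
prio (4b) val=9 bits=0x9 at bit 27: 0x48483ebf
seq (1b) val=1 bits=0x1 at bit 31: 0xc8483ebf
word = 0xc8483ebf → little-endian bytes:
  [0]=0xbf  [1]=0x3e  [2]=0x48  [3]=0xc8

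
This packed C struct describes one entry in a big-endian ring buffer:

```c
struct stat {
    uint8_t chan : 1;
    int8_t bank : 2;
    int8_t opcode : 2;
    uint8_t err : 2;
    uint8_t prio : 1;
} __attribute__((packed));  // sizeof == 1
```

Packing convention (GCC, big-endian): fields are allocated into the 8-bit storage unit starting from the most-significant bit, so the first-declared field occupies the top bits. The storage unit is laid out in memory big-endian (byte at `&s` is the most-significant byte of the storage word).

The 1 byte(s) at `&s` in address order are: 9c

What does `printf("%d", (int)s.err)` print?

2

[0]=0x9c (big-endian) → word 0x9c
chan:1 @ bit 7 → (0x9c>>7)&0x1 = 0x1
bank:2 @ bit 5 → (0x9c>>5)&0x3 = 0x0
opcode:2 @ bit 3 → (0x9c>>3)&0x3 = 0x3
err:2 @ bit 1 → (0x9c>>1)&0x3 = 0x2  ←
prio:1 @ bit 0 → (0x9c>>0)&0x1 = 0x0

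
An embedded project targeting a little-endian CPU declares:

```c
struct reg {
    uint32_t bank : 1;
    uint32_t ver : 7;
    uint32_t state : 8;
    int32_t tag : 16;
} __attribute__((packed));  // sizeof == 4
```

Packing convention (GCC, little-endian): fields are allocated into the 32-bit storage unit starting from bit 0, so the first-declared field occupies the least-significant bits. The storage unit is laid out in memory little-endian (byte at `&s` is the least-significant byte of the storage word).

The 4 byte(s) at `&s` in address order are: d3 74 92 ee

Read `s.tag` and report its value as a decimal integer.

-4462

[0]=0xd3 [1]=0x74 [2]=0x92 [3]=0xee (little-endian) → word 0xee9274d3
bank [0+:1] = (word>>0) & 0x1 = 1
ver [1+:7] = (word>>1) & 0x7f = 105
state [8+:8] = (word>>8) & 0xff = 116
tag [16+:16] = (word>>16) & 0xffff = 61074  ←
tag signed 16b, MSB=1: 61074 - 65536 = -4462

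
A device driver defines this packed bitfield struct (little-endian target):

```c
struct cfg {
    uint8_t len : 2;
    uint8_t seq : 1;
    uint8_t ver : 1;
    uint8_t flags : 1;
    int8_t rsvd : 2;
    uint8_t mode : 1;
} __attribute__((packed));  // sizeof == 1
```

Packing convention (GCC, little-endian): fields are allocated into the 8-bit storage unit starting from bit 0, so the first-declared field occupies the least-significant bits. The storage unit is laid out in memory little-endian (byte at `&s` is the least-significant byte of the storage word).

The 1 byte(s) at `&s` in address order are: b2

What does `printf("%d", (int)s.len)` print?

2

[0]=0xb2 (little-endian) → word 0xb2
len [0+:2] = (word>>0) & 0x3 = 2  ←
seq [2+:1] = (word>>2) & 0x1 = 0
ver [3+:1] = (word>>3) & 0x1 = 0
flags [4+:1] = (word>>4) & 0x1 = 1
rsvd [5+:2] = (word>>5) & 0x3 = 1
mode [7+:1] = (word>>7) & 0x1 = 1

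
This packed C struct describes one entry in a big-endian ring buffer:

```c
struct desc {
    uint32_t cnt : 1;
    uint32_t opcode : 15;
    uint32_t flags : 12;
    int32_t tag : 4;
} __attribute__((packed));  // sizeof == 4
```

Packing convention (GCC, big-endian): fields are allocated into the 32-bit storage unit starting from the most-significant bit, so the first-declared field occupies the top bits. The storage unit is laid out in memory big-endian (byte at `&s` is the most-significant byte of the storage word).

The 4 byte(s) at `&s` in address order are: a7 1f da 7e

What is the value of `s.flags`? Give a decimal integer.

[0]=0xa7 [1]=0x1f [2]=0xda [3]=0x7e (big-endian) → word 0xa71fda7e
cnt:1 @ bit 31 → (0xa71fda7e>>31)&0x1 = 0x1
opcode:15 @ bit 16 → (0xa71fda7e>>16)&0x7fff = 0x271f
flags:12 @ bit 4 → (0xa71fda7e>>4)&0xfff = 0xda7  ←
tag:4 @ bit 0 → (0xa71fda7e>>0)&0xf = 0xe

3495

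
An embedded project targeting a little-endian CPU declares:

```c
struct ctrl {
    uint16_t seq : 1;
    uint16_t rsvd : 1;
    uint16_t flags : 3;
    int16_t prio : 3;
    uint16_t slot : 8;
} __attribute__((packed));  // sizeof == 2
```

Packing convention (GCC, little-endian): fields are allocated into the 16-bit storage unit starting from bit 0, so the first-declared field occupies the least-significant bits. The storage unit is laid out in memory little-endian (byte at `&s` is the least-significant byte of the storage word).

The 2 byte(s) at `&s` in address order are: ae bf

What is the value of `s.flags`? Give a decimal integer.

3

[0]=0xae [1]=0xbf (little-endian) → word 0xbfae
seq [0+:1] = (word>>0) & 0x1 = 0
rsvd [1+:1] = (word>>1) & 0x1 = 1
flags [2+:3] = (word>>2) & 0x7 = 3  ←
prio [5+:3] = (word>>5) & 0x7 = 5
slot [8+:8] = (word>>8) & 0xff = 191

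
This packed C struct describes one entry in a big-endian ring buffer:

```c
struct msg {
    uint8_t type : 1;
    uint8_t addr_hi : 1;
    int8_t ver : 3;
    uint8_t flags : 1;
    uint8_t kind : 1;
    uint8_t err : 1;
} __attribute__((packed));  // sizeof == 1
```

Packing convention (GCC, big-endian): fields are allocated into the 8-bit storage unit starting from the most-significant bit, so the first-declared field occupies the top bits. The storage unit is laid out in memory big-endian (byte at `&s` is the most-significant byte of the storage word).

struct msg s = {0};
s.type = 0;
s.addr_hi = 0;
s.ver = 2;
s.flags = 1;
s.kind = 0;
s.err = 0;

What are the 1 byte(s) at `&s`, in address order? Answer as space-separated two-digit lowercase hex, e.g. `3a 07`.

14

[7+:1] type=0 & 0x1 = 0x0; word=0x00
[6+:1] addr_hi=0 & 0x1 = 0x0; word=0x00
[3+:3] ver=2 & 0x7 = 0x2; word=0x10
[2+:1] flags=1 & 0x1 = 0x1; word=0x14
[1+:1] kind=0 & 0x1 = 0x0; word=0x14
[0+:1] err=0 & 0x1 = 0x0; word=0x14
word = 0x14 → big-endian bytes:
  [0]=0x14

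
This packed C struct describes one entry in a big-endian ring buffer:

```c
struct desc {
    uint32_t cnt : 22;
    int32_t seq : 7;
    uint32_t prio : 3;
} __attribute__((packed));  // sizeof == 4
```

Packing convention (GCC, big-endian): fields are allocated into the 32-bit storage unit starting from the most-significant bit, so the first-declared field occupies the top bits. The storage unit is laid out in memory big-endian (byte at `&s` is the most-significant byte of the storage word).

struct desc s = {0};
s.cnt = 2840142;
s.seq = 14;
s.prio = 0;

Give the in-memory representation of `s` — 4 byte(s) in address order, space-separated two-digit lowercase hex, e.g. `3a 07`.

cnt (22b) val=2840142 bits=0x2b564e at bit 10: 0xad593800
seq (7b) val=14 bits=0xe at bit 3: 0xad593870
prio (3b) val=0 bits=0x0 at bit 0: 0xad593870
word = 0xad593870 → big-endian bytes:
  [0]=0xad  [1]=0x59  [2]=0x38  [3]=0x70

ad 59 38 70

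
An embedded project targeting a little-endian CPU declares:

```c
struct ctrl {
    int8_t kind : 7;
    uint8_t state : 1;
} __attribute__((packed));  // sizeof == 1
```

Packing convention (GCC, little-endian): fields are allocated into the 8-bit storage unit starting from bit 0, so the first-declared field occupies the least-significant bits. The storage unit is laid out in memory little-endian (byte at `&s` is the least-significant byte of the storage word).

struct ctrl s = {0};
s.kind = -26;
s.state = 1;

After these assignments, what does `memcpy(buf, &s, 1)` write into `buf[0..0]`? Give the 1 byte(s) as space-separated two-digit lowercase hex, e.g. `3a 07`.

[0+:7] kind=-26 & 0x7f = 0x66; word=0x66
[7+:1] state=1 & 0x1 = 0x1; word=0xe6
word = 0xe6 → little-endian bytes:
  [0]=0xe6

e6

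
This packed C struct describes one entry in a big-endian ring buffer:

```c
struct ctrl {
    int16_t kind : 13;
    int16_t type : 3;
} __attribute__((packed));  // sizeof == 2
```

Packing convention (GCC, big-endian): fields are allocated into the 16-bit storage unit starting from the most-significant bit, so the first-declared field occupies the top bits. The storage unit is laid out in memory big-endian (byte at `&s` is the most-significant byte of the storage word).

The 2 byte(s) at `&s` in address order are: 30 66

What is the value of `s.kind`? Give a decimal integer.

1548

[0]=0x30 [1]=0x66 (big-endian) → word 0x3066
kind [3+:13] = (word>>3) & 0x1fff = 1548  ←
type [0+:3] = (word>>0) & 0x7 = 6
kind signed 13b, MSB=0: value = 1548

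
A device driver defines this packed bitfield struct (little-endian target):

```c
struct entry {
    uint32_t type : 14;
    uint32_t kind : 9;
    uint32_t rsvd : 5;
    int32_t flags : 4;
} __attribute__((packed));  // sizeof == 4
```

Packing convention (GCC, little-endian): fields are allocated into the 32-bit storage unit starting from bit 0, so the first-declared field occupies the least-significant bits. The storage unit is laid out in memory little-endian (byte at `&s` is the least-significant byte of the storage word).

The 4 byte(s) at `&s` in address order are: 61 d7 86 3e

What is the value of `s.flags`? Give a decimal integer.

3

[0]=0x61 [1]=0xd7 [2]=0x86 [3]=0x3e (little-endian) → word 0x3e86d761
type [0+:14] = (word>>0) & 0x3fff = 5985
kind [14+:9] = (word>>14) & 0x1ff = 27
rsvd [23+:5] = (word>>23) & 0x1f = 29
flags [28+:4] = (word>>28) & 0xf = 3  ←
flags signed 4b, MSB=0: value = 3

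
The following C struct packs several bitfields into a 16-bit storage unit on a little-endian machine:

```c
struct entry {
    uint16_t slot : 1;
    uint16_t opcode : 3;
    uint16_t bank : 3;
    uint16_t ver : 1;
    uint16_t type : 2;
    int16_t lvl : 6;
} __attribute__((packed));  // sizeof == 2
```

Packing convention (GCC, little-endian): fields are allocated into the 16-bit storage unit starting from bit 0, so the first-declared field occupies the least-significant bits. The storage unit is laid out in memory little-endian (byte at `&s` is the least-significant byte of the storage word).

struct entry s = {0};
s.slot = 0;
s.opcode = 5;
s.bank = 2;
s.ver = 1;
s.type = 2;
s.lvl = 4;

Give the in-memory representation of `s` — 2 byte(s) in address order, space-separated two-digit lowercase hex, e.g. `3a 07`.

slot (1b) val=0 bits=0x0 at bit 0: 0x0000
opcode (3b) val=5 bits=0x5 at bit 1: 0x000a
bank (3b) val=2 bits=0x2 at bit 4: 0x002a
ver (1b) val=1 bits=0x1 at bit 7: 0x00aa
type (2b) val=2 bits=0x2 at bit 8: 0x02aa
lvl (6b) val=4 bits=0x4 at bit 10: 0x12aa
word = 0x12aa → little-endian bytes:
  [0]=0xaa  [1]=0x12

aa 12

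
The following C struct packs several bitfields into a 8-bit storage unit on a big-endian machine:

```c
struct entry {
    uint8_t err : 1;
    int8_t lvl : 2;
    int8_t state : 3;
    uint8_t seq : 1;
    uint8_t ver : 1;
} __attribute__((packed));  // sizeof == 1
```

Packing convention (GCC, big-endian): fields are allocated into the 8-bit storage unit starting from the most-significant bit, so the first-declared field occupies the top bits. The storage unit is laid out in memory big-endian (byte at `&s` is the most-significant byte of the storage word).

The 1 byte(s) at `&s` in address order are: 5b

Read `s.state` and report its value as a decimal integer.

-2

[0]=0x5b (big-endian) → word 0x5b
err:1 @ bit 7 → (0x5b>>7)&0x1 = 0x0
lvl:2 @ bit 5 → (0x5b>>5)&0x3 = 0x2
state:3 @ bit 2 → (0x5b>>2)&0x7 = 0x6  ←
seq:1 @ bit 1 → (0x5b>>1)&0x1 = 0x1
ver:1 @ bit 0 → (0x5b>>0)&0x1 = 0x1
state signed 3b, MSB=1: 6 - 8 = -2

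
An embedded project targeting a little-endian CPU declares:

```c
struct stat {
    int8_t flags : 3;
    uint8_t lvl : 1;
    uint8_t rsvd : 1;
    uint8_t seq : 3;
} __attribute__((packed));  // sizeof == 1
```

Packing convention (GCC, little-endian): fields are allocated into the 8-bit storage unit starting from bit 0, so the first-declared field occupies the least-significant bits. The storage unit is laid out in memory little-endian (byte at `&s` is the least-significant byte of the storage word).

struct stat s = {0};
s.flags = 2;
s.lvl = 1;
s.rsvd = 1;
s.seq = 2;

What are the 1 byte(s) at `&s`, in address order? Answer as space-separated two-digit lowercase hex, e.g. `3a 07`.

5a

[0+:3] flags=2 & 0x7 = 0x2; word=0x02
[3+:1] lvl=1 & 0x1 = 0x1; word=0x0a
[4+:1] rsvd=1 & 0x1 = 0x1; word=0x1a
[5+:3] seq=2 & 0x7 = 0x2; word=0x5a
word = 0x5a → little-endian bytes:
  [0]=0x5a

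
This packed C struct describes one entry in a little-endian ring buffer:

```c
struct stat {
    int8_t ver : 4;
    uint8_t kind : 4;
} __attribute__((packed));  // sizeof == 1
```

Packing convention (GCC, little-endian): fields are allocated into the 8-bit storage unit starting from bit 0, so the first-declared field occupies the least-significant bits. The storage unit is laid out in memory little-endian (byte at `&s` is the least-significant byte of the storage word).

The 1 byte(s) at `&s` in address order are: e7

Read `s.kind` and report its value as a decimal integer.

[0]=0xe7 (little-endian) → word 0xe7
ver [0+:4] = (word>>0) & 0xf = 7
kind [4+:4] = (word>>4) & 0xf = 14  ←

14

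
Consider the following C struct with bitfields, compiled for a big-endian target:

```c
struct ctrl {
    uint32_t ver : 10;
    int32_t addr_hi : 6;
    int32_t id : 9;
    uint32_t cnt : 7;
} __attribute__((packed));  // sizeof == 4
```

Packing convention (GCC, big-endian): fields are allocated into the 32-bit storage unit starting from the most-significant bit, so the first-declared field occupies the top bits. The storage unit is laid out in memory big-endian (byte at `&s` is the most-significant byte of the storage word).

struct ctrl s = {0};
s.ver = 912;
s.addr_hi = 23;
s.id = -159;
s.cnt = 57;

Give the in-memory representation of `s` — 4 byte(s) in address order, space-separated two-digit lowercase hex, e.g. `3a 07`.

e4 17 b0 b9

ver (10b) val=912 bits=0x390 at bit 22: 0xe4000000
addr_hi (6b) val=23 bits=0x17 at bit 16: 0xe4170000
id (9b) val=-159 bits=0x161 at bit 7: 0xe417b080
cnt (7b) val=57 bits=0x39 at bit 0: 0xe417b0b9
word = 0xe417b0b9 → big-endian bytes:
  [0]=0xe4  [1]=0x17  [2]=0xb0  [3]=0xb9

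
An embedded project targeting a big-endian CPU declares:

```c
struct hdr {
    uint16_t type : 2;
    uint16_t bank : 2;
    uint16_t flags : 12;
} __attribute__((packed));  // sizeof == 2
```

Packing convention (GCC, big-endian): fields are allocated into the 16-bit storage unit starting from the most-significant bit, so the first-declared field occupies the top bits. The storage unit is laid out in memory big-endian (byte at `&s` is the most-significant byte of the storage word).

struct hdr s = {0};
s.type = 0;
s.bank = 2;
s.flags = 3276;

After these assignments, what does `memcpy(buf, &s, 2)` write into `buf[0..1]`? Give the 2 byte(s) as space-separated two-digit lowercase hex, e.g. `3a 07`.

type:2 = 0 → 0x0 << 14 → word 0x0000
bank:2 = 2 → 0x2 << 12 → word 0x2000
flags:12 = 3276 → 0xccc << 0 → word 0x2ccc
word = 0x2ccc → big-endian bytes:
  [0]=0x2c  [1]=0xcc

2c cc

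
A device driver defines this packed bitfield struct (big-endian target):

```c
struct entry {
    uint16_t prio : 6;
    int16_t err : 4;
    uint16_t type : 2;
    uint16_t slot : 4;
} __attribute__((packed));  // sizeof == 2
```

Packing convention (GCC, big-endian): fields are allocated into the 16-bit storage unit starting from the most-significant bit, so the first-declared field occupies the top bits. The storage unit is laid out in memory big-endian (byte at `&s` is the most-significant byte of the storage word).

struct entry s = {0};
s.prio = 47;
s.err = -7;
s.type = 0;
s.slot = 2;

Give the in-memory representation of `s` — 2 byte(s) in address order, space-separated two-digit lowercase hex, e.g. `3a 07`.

be 42

[10+:6] prio=47 & 0x3f = 0x2f; word=0xbc00
[6+:4] err=-7 & 0xf = 0x9; word=0xbe40
[4+:2] type=0 & 0x3 = 0x0; word=0xbe40
[0+:4] slot=2 & 0xf = 0x2; word=0xbe42
word = 0xbe42 → big-endian bytes:
  [0]=0xbe  [1]=0x42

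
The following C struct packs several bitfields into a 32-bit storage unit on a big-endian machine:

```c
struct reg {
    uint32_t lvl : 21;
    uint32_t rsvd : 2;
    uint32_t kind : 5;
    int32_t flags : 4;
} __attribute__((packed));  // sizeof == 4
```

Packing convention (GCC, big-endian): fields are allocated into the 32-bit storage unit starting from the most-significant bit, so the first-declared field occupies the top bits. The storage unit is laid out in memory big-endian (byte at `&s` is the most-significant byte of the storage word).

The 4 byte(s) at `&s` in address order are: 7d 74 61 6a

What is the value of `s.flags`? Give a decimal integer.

[0]=0x7d [1]=0x74 [2]=0x61 [3]=0x6a (big-endian) → word 0x7d74616a
lvl [11+:21] = (word>>11) & 0x1fffff = 1027724
rsvd [9+:2] = (word>>9) & 0x3 = 0
kind [4+:5] = (word>>4) & 0x1f = 22
flags [0+:4] = (word>>0) & 0xf = 10  ←
flags signed 4b, MSB=1: 10 - 16 = -6

-6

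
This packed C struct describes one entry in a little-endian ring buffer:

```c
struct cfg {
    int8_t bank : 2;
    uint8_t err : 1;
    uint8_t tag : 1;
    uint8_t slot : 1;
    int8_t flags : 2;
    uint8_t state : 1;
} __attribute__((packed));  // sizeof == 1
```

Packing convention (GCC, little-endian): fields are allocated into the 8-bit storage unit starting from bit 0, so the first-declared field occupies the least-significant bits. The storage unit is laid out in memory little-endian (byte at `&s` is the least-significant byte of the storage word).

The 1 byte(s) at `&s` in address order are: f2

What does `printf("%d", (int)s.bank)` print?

[0]=0xf2 (little-endian) → word 0xf2
bank:2 @ bit 0 → (0xf2>>0)&0x3 = 0x2  ←
err:1 @ bit 2 → (0xf2>>2)&0x1 = 0x0
tag:1 @ bit 3 → (0xf2>>3)&0x1 = 0x0
slot:1 @ bit 4 → (0xf2>>4)&0x1 = 0x1
flags:2 @ bit 5 → (0xf2>>5)&0x3 = 0x3
state:1 @ bit 7 → (0xf2>>7)&0x1 = 0x1
bank signed 2b, MSB=1: 2 - 4 = -2

-2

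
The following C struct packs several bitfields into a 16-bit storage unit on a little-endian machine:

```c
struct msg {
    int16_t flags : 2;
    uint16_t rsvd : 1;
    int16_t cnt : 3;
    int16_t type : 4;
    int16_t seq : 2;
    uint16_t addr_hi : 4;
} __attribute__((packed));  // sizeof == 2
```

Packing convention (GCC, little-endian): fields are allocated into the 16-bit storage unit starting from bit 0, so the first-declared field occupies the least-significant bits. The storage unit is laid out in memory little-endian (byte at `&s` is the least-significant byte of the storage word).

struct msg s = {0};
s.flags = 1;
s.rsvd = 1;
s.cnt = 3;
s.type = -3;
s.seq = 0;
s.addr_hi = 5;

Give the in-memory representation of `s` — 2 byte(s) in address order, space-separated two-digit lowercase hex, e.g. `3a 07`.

flags (2b) val=1 bits=0x1 at bit 0: 0x0001
rsvd (1b) val=1 bits=0x1 at bit 2: 0x0005
cnt (3b) val=3 bits=0x3 at bit 3: 0x001d
type (4b) val=-3 bits=0xd at bit 6: 0x035d
seq (2b) val=0 bits=0x0 at bit 10: 0x035d
addr_hi (4b) val=5 bits=0x5 at bit 12: 0x535d
word = 0x535d → little-endian bytes:
  [0]=0x5d  [1]=0x53

5d 53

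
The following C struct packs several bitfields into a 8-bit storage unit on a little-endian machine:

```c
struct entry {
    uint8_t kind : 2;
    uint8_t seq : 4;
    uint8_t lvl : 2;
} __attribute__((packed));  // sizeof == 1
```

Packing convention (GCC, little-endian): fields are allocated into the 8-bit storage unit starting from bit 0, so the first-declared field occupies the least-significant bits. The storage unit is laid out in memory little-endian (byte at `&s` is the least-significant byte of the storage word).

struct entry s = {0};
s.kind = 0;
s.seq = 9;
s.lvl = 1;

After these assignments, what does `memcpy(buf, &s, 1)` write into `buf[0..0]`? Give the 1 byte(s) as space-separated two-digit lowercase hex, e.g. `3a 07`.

64

kind:2 = 0 → 0x0 << 0 → word 0x00
seq:4 = 9 → 0x9 << 2 → word 0x24
lvl:2 = 1 → 0x1 << 6 → word 0x64
word = 0x64 → little-endian bytes:
  [0]=0x64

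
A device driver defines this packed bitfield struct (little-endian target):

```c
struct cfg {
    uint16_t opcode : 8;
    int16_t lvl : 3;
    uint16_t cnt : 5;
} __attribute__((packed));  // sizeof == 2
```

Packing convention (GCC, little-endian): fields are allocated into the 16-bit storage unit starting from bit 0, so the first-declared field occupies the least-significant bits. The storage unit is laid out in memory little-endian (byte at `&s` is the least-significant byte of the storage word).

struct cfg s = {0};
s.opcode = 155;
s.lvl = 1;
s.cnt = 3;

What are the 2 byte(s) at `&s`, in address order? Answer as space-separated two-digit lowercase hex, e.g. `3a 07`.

9b 19

opcode:8 = 155 → 0x9b << 0 → word 0x009b
lvl:3 = 1 → 0x1 << 8 → word 0x019b
cnt:5 = 3 → 0x3 << 11 → word 0x199b
word = 0x199b → little-endian bytes:
  [0]=0x9b  [1]=0x19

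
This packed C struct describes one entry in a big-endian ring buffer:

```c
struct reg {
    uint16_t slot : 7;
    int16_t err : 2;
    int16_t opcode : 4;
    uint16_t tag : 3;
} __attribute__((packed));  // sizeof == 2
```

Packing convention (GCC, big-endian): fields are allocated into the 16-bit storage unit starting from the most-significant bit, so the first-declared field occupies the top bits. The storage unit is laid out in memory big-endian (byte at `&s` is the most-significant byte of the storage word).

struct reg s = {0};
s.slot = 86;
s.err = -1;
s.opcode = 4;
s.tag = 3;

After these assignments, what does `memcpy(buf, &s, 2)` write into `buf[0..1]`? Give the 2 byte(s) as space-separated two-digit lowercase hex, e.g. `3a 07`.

ad a3

[9+:7] slot=86 & 0x7f = 0x56; word=0xac00
[7+:2] err=-1 & 0x3 = 0x3; word=0xad80
[3+:4] opcode=4 & 0xf = 0x4; word=0xada0
[0+:3] tag=3 & 0x7 = 0x3; word=0xada3
word = 0xada3 → big-endian bytes:
  [0]=0xad  [1]=0xa3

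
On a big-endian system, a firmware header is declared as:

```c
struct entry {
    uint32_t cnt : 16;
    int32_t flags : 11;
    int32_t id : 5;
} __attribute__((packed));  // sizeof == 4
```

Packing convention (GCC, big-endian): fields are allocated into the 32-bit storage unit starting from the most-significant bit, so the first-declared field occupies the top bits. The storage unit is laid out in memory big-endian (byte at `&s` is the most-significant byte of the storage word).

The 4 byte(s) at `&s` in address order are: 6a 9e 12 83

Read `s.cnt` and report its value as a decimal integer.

[0]=0x6a [1]=0x9e [2]=0x12 [3]=0x83 (big-endian) → word 0x6a9e1283
cnt [16+:16] = (word>>16) & 0xffff = 27294  ←
flags [5+:11] = (word>>5) & 0x7ff = 148
id [0+:5] = (word>>0) & 0x1f = 3

27294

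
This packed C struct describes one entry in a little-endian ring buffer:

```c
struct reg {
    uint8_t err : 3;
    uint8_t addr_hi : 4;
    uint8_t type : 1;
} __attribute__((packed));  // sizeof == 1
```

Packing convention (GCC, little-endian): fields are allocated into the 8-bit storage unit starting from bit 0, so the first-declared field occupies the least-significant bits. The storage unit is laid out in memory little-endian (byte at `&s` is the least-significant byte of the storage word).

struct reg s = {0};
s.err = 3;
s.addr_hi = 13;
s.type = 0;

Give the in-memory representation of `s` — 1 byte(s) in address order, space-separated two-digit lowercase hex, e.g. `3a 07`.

err (3b) val=3 bits=0x3 at bit 0: 0x03
addr_hi (4b) val=13 bits=0xd at bit 3: 0x6b
type (1b) val=0 bits=0x0 at bit 7: 0x6b
word = 0x6b → little-endian bytes:
  [0]=0x6b

6b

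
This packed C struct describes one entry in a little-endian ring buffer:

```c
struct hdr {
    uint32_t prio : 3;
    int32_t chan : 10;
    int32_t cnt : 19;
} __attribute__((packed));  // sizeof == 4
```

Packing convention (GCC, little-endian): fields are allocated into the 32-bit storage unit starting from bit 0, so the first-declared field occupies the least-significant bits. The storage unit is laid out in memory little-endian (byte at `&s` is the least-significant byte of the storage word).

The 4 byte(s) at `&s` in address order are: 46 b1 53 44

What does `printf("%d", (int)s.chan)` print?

-472

[0]=0x46 [1]=0xb1 [2]=0x53 [3]=0x44 (little-endian) → word 0x4453b146
prio [0+:3] = (word>>0) & 0x7 = 6
chan [3+:10] = (word>>3) & 0x3ff = 552  ←
cnt [13+:19] = (word>>13) & 0x7ffff = 139933
chan signed 10b, MSB=1: 552 - 1024 = -472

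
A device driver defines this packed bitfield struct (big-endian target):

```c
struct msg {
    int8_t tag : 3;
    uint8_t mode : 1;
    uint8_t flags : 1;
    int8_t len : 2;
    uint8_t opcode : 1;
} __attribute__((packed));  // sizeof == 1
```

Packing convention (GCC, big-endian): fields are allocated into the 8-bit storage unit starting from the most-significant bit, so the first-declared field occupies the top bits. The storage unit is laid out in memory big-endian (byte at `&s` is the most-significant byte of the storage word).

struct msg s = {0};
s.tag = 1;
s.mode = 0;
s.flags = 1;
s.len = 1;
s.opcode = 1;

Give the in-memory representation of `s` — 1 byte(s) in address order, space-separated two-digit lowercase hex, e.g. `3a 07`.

2b

tag (3b) val=1 bits=0x1 at bit 5: 0x20
mode (1b) val=0 bits=0x0 at bit 4: 0x20
flags (1b) val=1 bits=0x1 at bit 3: 0x28
len (2b) val=1 bits=0x1 at bit 1: 0x2a
opcode (1b) val=1 bits=0x1 at bit 0: 0x2b
word = 0x2b → big-endian bytes:
  [0]=0x2b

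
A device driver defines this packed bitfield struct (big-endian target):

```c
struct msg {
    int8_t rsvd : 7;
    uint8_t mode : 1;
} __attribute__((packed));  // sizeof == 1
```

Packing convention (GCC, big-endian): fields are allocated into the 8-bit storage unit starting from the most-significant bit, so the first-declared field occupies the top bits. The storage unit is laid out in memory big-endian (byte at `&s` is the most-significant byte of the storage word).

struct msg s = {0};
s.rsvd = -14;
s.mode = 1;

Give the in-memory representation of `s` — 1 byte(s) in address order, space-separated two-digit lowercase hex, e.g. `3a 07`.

rsvd:7 = -14 → 0x72 << 1 → word 0xe4
mode:1 = 1 → 0x1 << 0 → word 0xe5
word = 0xe5 → big-endian bytes:
  [0]=0xe5

e5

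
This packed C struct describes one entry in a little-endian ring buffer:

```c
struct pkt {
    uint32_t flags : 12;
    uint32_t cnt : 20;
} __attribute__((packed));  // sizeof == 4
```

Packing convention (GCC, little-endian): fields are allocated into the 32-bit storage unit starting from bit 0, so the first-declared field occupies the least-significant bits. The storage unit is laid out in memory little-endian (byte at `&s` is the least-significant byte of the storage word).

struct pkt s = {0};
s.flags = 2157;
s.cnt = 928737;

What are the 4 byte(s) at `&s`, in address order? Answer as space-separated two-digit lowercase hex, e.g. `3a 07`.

6d 18 be e2

[0+:12] flags=2157 & 0xfff = 0x86d; word=0x0000086d
[12+:20] cnt=928737 & 0xfffff = 0xe2be1; word=0xe2be186d
word = 0xe2be186d → little-endian bytes:
  [0]=0x6d  [1]=0x18  [2]=0xbe  [3]=0xe2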